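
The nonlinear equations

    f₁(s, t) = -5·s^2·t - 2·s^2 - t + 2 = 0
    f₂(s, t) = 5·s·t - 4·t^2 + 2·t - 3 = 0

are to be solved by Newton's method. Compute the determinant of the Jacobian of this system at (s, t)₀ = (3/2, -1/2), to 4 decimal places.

J = [[-10·s·t - 4·s, -5·s^2 - 1], [5·t, 5·s - 8·t + 2]].
At the point, J = [[1.5000, -12.2500], [-2.5000, 13.5000]].
det J = -10.3750.

-10.3750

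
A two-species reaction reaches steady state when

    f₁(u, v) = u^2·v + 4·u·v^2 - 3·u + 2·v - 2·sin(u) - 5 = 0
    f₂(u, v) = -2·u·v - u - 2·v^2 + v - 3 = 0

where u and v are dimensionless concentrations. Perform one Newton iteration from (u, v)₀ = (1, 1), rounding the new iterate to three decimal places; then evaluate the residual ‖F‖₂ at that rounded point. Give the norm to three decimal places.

19.209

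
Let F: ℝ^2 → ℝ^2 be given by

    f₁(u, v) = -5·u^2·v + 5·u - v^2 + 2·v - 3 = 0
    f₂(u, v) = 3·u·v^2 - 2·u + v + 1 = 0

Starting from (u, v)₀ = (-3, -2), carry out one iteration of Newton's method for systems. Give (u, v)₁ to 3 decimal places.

(-2.295, -1.353)

At (-3, -2): F = (64.000, -31.000).
Jacobian J = [[-10·u·v + 5, -5·u^2 - 2·v + 2], [3·v^2 - 2, 6·u·v + 1]].
At the point, J = [[-55.000, -39.000], [10.000, 37.000]] (det J = -1645.000).
Solving J·Δ = −F gives Δ = (0.705, 0.647).
Then the next iterate is (u, v)₁ = (-2.295, -1.353).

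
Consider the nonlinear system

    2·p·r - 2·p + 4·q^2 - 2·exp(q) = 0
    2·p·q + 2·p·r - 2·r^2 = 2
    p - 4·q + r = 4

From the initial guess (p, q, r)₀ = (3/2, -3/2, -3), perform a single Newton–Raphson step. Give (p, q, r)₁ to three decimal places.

At (3/2, -3/2, -3): F = (-3.44626, -33.500, 0.500).
Jacobian J = [[2·r - 2, 8·q - 2·exp(q), 2·p], [2·q + 2·r, 2·p, 2·p - 4·r], [1, -4, 1]].
At the point, J = [[-8.000, -12.44626, 3.000], [-9.000, 3.000, 15.000], [1.000, -4.000, 1.000]] (det J = -703.71025).
Solving J·Δ = −F gives Δ = (-0.469, 0.472, 1.858).
Then the next iterate is (p, q, r)₁ = (1.031, -1.028, -1.142).

(1.031, -1.028, -1.142)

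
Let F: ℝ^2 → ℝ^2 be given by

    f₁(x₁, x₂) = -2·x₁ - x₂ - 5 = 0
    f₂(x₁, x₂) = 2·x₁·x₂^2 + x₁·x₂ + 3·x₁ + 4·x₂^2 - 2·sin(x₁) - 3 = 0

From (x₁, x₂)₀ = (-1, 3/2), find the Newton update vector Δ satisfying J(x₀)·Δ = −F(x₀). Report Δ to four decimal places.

At (-1, 3/2): F = (-4.5000, -1.317058).
Jacobian J = [[-2, -1], [2·x₂^2 + x₂ - 2·cos(x₁) + 3, 4·x₁·x₂ + x₁ + 8·x₂]].
At the point, J = [[-2.0000, -1.0000], [7.919395, 5.0000]] (det J = -2.080605).
Solving J·Δ = −F gives Δ = (-11.4472, 18.3944).

(-11.4472, 18.3944)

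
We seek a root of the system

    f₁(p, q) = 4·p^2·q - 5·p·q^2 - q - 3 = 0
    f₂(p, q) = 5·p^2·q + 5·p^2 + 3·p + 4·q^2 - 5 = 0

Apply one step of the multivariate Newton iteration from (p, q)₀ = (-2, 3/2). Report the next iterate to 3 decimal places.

(-1.173, 1.214)

At (-2, 3/2): F = (42.000, 48.000).
Jacobian J = [[8·p·q - 5·q^2, 4·p^2 - 10·p·q - 1], [10·p·q + 10·p + 3, 5·p^2 + 8·q]].
At the point, J = [[-35.250, 45.000], [-47.000, 32.000]] (det J = 987.000).
Solving J·Δ = −F gives Δ = (0.827, -0.286).
Then the next iterate is (p, q)₁ = (-1.173, 1.214).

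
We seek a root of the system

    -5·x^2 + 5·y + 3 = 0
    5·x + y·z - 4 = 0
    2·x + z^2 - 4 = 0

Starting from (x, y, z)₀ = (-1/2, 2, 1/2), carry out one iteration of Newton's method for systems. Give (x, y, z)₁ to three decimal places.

(-6.150, 5.300, 16.550)

At (-1/2, 2, 1/2): F = (11.750, -5.500, -4.750).
Jacobian J = [[-10·x, 5, 0], [5, z, y], [2, 0, 2·z]].
At the point, J = [[5.000, 5.000, 0.000], [5.000, 0.500, 2.000], [2.000, 0.000, 1.000]] (det J = -2.500).
Solving J·Δ = −F gives Δ = (-5.650, 3.300, 16.050).
Then the next iterate is (x, y, z)₁ = (-6.150, 5.300, 16.550).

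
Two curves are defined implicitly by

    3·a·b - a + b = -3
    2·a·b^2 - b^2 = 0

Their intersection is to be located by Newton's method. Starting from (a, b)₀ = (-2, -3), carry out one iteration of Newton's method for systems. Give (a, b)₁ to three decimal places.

At (-2, -3): F = (20.000, -45.000).
Jacobian J = [[3·b - 1, 3·a + 1], [2·b^2, 4·a·b - 2·b]].
At the point, J = [[-10.000, -5.000], [18.000, 30.000]] (det J = -210.000).
Solving J·Δ = −F gives Δ = (1.786, 0.429).
Then the next iterate is (a, b)₁ = (-0.214, -2.571).

(-0.214, -2.571)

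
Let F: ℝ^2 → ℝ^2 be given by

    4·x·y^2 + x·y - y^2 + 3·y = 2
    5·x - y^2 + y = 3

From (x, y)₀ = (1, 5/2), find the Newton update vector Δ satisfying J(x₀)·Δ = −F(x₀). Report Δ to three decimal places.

(-0.360, -0.887)

At (1, 5/2): F = (26.750, -1.750).
Jacobian J = [[4·y^2 + y, 8·x·y + x - 2·y + 3], [5, -2·y + 1]].
At the point, J = [[27.500, 19.000], [5.000, -4.000]] (det J = -205.000).
Solving J·Δ = −F gives Δ = (-0.360, -0.887).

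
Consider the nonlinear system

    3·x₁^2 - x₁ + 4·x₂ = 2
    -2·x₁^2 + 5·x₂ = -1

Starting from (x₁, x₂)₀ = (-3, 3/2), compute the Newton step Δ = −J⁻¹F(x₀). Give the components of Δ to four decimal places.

At (-3, 3/2): F = (34.0000, -9.5000).
Jacobian J = [[6·x₁ - 1, 4], [-4·x₁, 5]].
At the point, J = [[-19.0000, 4.0000], [12.0000, 5.0000]] (det J = -143.0000).
Solving J·Δ = −F gives Δ = (1.4545, -1.5909).

(1.4545, -1.5909)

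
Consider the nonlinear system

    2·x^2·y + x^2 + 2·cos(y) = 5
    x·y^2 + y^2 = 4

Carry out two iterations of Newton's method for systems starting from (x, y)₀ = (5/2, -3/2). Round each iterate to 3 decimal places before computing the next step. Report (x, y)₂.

(-2.794, -3.028)

At (5/2, -3/2): F = (-17.35853, 3.875).
Jacobian J = [[4·x·y + 2·x, 2·x^2 - 2·sin(y)], [y^2, 2·x·y + 2·y]].
At the point, J = [[-10.000, 14.49499], [2.250, -10.500]] (det J = 72.38627).
Solving J·Δ = −F gives Δ = (-1.742, -0.004).
Then the next iterate is (x, y)₁ = (0.758, -1.504).
Round to (0.758, -1.504) and repeat: F = (-6.02023, -0.02338), J = [[-3.04413, 3.14467], [2.26202, -5.28806]].
Δ = (-3.552, -1.524), so (x, y)₂ = (-2.794, -3.028).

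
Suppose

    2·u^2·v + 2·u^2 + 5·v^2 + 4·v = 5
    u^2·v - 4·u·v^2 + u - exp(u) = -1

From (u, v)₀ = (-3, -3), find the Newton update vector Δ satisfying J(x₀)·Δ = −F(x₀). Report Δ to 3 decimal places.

(0.689, 1.067)

At (-3, -3): F = (-8.000, 78.95021).
Jacobian J = [[4·u·v + 4·u, 2·u^2 + 10·v + 4], [2·u·v - 4·v^2 - exp(u) + 1, u^2 - 8·u·v]].
At the point, J = [[24.000, -8.000], [-17.04979, -63.000]] (det J = -1648.39830).
Solving J·Δ = −F gives Δ = (0.689, 1.067).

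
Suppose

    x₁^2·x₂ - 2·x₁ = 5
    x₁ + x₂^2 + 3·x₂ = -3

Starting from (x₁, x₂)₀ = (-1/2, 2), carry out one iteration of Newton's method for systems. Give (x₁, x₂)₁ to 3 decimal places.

(-1.478, 0.354)

At (-1/2, 2): F = (-3.500, 12.500).
Jacobian J = [[2·x₁·x₂ - 2, x₁^2], [1, 2·x₂ + 3]].
At the point, J = [[-4.000, 0.250], [1.000, 7.000]] (det J = -28.250).
Solving J·Δ = −F gives Δ = (-0.978, -1.646).
Then the next iterate is (x₁, x₂)₁ = (-1.478, 0.354).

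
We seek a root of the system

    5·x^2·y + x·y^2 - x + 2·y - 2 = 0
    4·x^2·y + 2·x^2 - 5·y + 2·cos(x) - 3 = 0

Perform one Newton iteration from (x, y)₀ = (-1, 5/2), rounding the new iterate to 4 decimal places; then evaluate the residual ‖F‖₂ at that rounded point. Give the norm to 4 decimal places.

At (-1, 5/2): F = (10.2500, -2.419395).
Jacobian J = [[10·x·y + y^2 - 1, 5·x^2 + 2·x·y + 2], [8·x·y + 4·x - 2·sin(x), 4·x^2 - 5]].
At the point, J = [[-19.7500, 2.0000], [-22.317058, -1.0000]] (det J = 64.384116).
Solving J·Δ = −F gives Δ = (0.0840, -4.2950).
Then the next iterate is (x, y)₁ = (-0.9160, -1.7950).
Re-evaluating at (-0.9160, -1.7950): F = (-15.155902, 2.846685), so ‖F‖₂ = 15.4209.

15.4209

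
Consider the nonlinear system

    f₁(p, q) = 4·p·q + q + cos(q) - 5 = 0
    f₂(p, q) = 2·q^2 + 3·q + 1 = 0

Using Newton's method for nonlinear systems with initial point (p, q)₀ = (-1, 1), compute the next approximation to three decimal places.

At (-1, 1): F = (-7.45970, 6.000).
Jacobian J = [[4·q, 4·p - sin(q) + 1], [0, 4·q + 3]].
At the point, J = [[4.000, -3.84147], [0.000, 7.000]] (det J = 28.000).
Solving J·Δ = −F gives Δ = (1.042, -0.857).
Then the next iterate is (p, q)₁ = (0.042, 0.143).

(0.042, 0.143)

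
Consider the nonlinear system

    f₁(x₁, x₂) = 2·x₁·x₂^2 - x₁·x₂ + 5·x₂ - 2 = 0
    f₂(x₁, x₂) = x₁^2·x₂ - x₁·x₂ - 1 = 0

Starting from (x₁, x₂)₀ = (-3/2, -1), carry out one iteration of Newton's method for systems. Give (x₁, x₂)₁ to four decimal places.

At (-3/2, -1): F = (-11.5000, -4.7500).
Jacobian J = [[2·x₂^2 - x₂, 4·x₁·x₂ - x₁ + 5], [2·x₁·x₂ - x₂, x₁^2 - x₁]].
At the point, J = [[3.0000, 12.5000], [4.0000, 3.7500]] (det J = -38.7500).
Solving J·Δ = −F gives Δ = (0.4194, 0.8194).
Then the next iterate is (x₁, x₂)₁ = (-1.0806, -0.1806).

(-1.0806, -0.1806)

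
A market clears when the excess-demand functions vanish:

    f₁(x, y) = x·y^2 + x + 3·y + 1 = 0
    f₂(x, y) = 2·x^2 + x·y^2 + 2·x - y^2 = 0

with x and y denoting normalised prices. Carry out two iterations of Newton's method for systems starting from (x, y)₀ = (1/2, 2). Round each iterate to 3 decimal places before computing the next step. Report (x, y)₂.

At (1/2, 2): F = (9.500, -0.500).
Jacobian J = [[y^2 + 1, 2·x·y + 3], [4·x + y^2 + 2, 2·x·y - 2·y]].
At the point, J = [[5.000, 5.000], [8.000, -2.000]] (det J = -50.000).
Solving J·Δ = −F gives Δ = (-0.330, -1.570).
Then the next iterate is (x, y)₁ = (0.170, 0.430).
Round to (0.170, 0.430) and repeat: F = (2.49143, 0.24433), J = [[1.18490, 3.14620], [2.86490, -0.71380]].
Δ = (-0.258, -0.695), so (x, y)₂ = (-0.088, -0.265).

(-0.088, -0.265)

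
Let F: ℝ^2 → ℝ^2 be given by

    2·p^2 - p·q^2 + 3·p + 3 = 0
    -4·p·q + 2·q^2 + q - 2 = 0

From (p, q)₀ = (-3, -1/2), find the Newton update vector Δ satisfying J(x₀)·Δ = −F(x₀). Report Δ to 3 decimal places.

At (-3, -1/2): F = (12.750, -8.000).
Jacobian J = [[4·p - q^2 + 3, -2·p·q], [-4·q, -4·p + 4·q + 1]].
At the point, J = [[-9.250, -3.000], [2.000, 11.000]] (det J = -95.750).
Solving J·Δ = −F gives Δ = (1.214, 0.507).

(1.214, 0.507)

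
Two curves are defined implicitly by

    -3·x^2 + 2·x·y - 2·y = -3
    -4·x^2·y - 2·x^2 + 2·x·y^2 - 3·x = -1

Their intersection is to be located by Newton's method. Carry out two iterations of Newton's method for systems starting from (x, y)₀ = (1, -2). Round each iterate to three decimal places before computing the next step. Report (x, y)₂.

At (1, -2): F = (0.000, 12.000).
Jacobian J = [[-6·x + 2·y, 2·x - 2], [-8·x·y - 4·x + 2·y^2 - 3, -4·x^2 + 4·x·y]].
At the point, J = [[-10.000, 0.000], [17.000, -12.000]] (det J = 120.000).
Solving J·Δ = −F gives Δ = (0.000, 1.000).
Then the next iterate is (x, y)₁ = (1.000, -1.000).
Round to (1.000, -1.000) and repeat: F = (0.000, 2.000), J = [[-8.000, 0.000], [3.000, -8.000]].
Δ = (0.000, 0.250), so (x, y)₂ = (1.000, -0.750).

(1.000, -0.750)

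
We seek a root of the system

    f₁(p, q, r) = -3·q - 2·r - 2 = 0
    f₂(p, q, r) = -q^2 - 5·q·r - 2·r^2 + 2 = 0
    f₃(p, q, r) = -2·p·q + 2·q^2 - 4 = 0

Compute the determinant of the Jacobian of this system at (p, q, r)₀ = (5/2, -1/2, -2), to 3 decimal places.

J = [[0, -3, -2], [0, -2·q - 5·r, -5·q - 4·r], [-2·q, -2·p + 4·q, 0]].
At the point, J = [[0.000, -3.000, -2.000], [0.000, 11.000, 10.500], [1.000, -7.000, 0.000]].
det J = -9.500.

-9.500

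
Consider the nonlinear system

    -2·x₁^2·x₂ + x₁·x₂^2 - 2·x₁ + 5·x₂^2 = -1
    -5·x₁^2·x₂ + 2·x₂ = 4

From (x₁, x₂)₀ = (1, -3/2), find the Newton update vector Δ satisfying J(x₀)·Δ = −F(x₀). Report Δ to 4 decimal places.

(0.1298, 0.8156)

At (1, -3/2): F = (15.5000, 0.5000).
Jacobian J = [[-4·x₁·x₂ + x₂^2 - 2, -2·x₁^2 + 2·x₁·x₂ + 10·x₂], [-10·x₁·x₂, -5·x₁^2 + 2]].
At the point, J = [[6.2500, -20.0000], [15.0000, -3.0000]] (det J = 281.2500).
Solving J·Δ = −F gives Δ = (0.1298, 0.8156).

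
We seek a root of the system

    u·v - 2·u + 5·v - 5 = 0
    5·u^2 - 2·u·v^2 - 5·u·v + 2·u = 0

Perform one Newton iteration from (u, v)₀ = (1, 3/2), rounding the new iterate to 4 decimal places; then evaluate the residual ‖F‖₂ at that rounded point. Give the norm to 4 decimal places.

At (1, 3/2): F = (2.0000, -5.0000).
Jacobian J = [[v - 2, u + 5], [10·u - 2·v^2 - 5·v + 2, -4·u·v - 5·u]].
At the point, J = [[-0.5000, 6.0000], [0.0000, -11.0000]] (det J = 5.5000).
Solving J·Δ = −F gives Δ = (-1.4545, -0.4545).
Then the next iterate is (u, v)₁ = (-0.4545, 1.0455).
Re-evaluating at (-0.4545, 1.0455): F = (0.661320, 3.493351), so ‖F‖₂ = 3.5554.

3.5554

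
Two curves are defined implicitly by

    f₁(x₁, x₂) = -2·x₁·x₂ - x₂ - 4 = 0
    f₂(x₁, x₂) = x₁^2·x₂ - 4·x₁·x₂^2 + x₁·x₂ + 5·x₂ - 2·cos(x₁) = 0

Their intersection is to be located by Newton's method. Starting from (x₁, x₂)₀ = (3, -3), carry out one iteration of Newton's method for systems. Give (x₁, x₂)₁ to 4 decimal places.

At (3, -3): F = (17.0000, -157.020015).
Jacobian J = [[-2·x₂, -2·x₁ - 1], [2·x₁·x₂ - 4·x₂^2 + x₂ + 2·sin(x₁), x₁^2 - 8·x₁·x₂ + x₁ + 5]].
At the point, J = [[6.0000, -7.0000], [-56.717760, 89.0000]] (det J = 136.975680).
Solving J·Δ = −F gives Δ = (-3.0214, -0.1612).
Then the next iterate is (x₁, x₂)₁ = (-0.0214, -3.1612).

(-0.0214, -3.1612)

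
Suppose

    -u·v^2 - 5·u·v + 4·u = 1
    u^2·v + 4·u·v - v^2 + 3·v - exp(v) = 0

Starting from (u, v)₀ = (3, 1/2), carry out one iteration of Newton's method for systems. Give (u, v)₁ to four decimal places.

At (3, 1/2): F = (2.7500, 10.101279).
Jacobian J = [[-v^2 - 5·v + 4, -2·u·v - 5·u], [2·u·v + 4·v, u^2 + 4·u - 2·v - exp(v) + 3]].
At the point, J = [[1.2500, -18.0000], [5.0000, 21.351279]] (det J = 116.689098).
Solving J·Δ = −F gives Δ = (-2.0614, 0.0096).
Then the next iterate is (u, v)₁ = (0.9386, 0.5096).

(0.9386, 0.5096)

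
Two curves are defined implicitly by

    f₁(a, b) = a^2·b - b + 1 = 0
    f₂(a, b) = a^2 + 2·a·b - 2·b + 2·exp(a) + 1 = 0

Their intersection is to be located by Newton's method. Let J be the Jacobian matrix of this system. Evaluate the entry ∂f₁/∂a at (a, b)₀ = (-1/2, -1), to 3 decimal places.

∂f₁/∂a = 2·a·b.
At (-1/2, -1) this is 1.000.

1.000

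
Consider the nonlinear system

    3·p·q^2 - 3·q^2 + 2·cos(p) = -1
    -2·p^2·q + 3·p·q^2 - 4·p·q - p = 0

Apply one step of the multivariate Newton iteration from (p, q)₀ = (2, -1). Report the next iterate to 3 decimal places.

At (2, -1): F = (3.16771, 20.000).
Jacobian J = [[3·q^2 - 2·sin(p), 6·p·q - 6·q], [-4·p·q + 3·q^2 - 4·q - 1, -2·p^2 + 6·p·q - 4·p]].
At the point, J = [[1.18141, -6.000], [14.000, -28.000]] (det J = 50.92066).
Solving J·Δ = −F gives Δ = (-0.615, 0.407).
Then the next iterate is (p, q)₁ = (1.385, -0.593).

(1.385, -0.593)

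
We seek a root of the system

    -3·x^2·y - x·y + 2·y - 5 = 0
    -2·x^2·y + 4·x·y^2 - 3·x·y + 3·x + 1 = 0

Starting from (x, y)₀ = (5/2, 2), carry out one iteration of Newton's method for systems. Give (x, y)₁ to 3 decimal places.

(1.588, 1.256)

At (5/2, 2): F = (-43.500, 8.500).
Jacobian J = [[-6·x·y - y, -3·x^2 - x + 2], [-4·x·y + 4·y^2 - 3·y + 3, -2·x^2 + 8·x·y - 3·x]].
At the point, J = [[-32.000, -19.250], [-7.000, 20.000]] (det J = -774.750).
Solving J·Δ = −F gives Δ = (-0.912, -0.744).
Then the next iterate is (x, y)₁ = (1.588, 1.256).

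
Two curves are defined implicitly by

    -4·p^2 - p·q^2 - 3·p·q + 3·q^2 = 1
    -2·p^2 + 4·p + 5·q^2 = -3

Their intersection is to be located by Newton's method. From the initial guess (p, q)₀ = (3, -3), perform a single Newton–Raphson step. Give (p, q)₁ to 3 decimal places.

(1.954, -1.321)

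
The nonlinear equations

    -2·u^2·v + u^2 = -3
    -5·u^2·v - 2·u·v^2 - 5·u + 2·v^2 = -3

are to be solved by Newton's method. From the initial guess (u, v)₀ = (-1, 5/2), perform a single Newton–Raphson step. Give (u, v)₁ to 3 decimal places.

(-1.193, 1.230)

At (-1, 5/2): F = (-1.000, 20.500).
Jacobian J = [[-4·u·v + 2·u, -2·u^2], [-10·u·v - 2·v^2 - 5, -5·u^2 - 4·u·v + 4·v]].
At the point, J = [[8.000, -2.000], [7.500, 15.000]] (det J = 135.000).
Solving J·Δ = −F gives Δ = (-0.193, -1.270).
Then the next iterate is (u, v)₁ = (-1.193, 1.230).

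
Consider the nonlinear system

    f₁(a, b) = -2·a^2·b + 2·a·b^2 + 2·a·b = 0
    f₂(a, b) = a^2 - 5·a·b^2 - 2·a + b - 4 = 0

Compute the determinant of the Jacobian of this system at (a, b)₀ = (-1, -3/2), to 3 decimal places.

93.500

J = [[-4·a·b + 2·b^2 + 2·b, -2·a^2 + 4·a·b + 2·a], [2·a - 5·b^2 - 2, -10·a·b + 1]].
At the point, J = [[-4.500, 2.000], [-15.250, -14.000]].
det J = 93.500.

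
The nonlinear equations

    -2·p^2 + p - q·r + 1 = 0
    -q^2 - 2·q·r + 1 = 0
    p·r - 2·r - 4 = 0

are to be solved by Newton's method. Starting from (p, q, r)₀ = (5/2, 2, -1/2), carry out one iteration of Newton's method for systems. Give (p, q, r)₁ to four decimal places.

(-0.1429, -6.1429, 5.3571)

At (5/2, 2, -1/2): F = (-8.0000, -1.0000, -4.2500).
Jacobian J = [[-4·p + 1, -r, -q], [0, -2·q - 2·r, -2·q], [r, 0, p - 2]].
At the point, J = [[-9.0000, 0.5000, -2.0000], [0.0000, -3.0000, -4.0000], [-0.5000, 0.0000, 0.5000]] (det J = 17.5000).
Solving J·Δ = −F gives Δ = (-2.6429, -8.1429, 5.8571).
Then the next iterate is (p, q, r)₁ = (-0.1429, -6.1429, 5.3571).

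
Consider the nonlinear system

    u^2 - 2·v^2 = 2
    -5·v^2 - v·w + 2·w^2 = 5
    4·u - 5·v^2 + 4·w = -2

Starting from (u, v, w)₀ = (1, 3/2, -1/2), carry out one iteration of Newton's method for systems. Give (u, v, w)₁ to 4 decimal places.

At (1, 3/2, -1/2): F = (-5.5000, -15.0000, -7.2500).
Jacobian J = [[2·u, -4·v, 0], [0, -10·v - w, -v + 4·w], [4, -10·v, 4]].
At the point, J = [[2.0000, -6.0000, 0.0000], [0.0000, -14.5000, -3.5000], [4.0000, -15.0000, 4.0000]] (det J = -137.0000).
Solving J·Δ = −F gives Δ = (0.6971, -0.6843, -1.4507).
Then the next iterate is (u, v, w)₁ = (1.6971, 0.8157, -1.9507).

(1.6971, 0.8157, -1.9507)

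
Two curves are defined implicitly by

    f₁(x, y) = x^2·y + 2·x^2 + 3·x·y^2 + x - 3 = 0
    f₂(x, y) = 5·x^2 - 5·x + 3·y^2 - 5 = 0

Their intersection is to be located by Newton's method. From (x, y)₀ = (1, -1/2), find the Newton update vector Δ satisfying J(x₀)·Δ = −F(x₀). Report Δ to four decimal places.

At (1, -1/2): F = (0.2500, -4.2500).
Jacobian J = [[2·x·y + 4·x + 3·y^2 + 1, x^2 + 6·x·y], [10·x - 5, 6·y]].
At the point, J = [[4.7500, -2.0000], [5.0000, -3.0000]] (det J = -4.2500).
Solving J·Δ = −F gives Δ = (-2.1765, -5.0441).

(-2.1765, -5.0441)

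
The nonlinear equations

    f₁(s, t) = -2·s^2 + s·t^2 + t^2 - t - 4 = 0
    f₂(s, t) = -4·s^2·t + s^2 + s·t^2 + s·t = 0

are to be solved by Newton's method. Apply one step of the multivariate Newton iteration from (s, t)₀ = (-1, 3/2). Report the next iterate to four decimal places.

(0.4138, 2.8362)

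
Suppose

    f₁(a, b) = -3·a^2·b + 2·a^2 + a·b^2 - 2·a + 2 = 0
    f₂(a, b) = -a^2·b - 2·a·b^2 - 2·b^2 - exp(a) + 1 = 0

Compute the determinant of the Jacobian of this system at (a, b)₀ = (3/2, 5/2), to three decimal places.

352.174

J = [[-6·a·b + 4·a + b^2 - 2, -3·a^2 + 2·a·b], [-2·a·b - 2·b^2 - exp(a), -a^2 - 4·a·b - 4·b]].
At the point, J = [[-12.250, 0.750], [-24.48169, -27.250]].
det J = 352.174.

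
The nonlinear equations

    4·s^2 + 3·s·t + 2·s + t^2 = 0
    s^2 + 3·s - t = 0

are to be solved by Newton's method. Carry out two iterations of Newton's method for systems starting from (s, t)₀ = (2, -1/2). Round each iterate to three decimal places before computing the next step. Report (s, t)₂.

At (2, -1/2): F = (17.250, 10.500).
Jacobian J = [[8·s + 3·t + 2, 3·s + 2·t], [2·s + 3, -1]].
At the point, J = [[16.500, 5.000], [7.000, -1.000]] (det J = -51.500).
Solving J·Δ = −F gives Δ = (-1.354, 1.019).
Then the next iterate is (s, t)₁ = (0.646, 0.519).
Round to (0.646, 0.519) and repeat: F = (4.23645, 1.83632), J = [[8.725, 2.976], [4.292, -1.000]].
Δ = (-0.451, -0.101), so (s, t)₂ = (0.195, 0.418).

(0.195, 0.418)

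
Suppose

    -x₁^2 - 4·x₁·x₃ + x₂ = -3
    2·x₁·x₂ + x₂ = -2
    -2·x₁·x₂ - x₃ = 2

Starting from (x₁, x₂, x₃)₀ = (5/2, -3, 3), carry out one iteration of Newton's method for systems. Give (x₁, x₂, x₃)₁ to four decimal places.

(2.4904, -0.3429, -0.3429)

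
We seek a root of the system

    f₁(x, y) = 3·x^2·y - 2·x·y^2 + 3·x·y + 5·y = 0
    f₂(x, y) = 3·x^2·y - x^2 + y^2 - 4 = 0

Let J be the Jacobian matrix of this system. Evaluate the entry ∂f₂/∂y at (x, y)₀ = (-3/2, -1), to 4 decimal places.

4.7500

∂f₂/∂y = 3·x^2 + 2·y.
At (-3/2, -1) this is 4.7500.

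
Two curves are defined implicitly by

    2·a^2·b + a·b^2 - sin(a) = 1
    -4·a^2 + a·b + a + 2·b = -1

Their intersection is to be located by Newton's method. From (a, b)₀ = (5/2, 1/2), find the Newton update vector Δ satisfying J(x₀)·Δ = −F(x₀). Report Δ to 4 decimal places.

(-1.0255, 0.0619)

At (5/2, 1/2): F = (5.276528, -19.2500).
Jacobian J = [[4·a·b + b^2 - cos(a), 2·a^2 + 2·a·b], [-8·a + b + 1, a + 2]].
At the point, J = [[6.051144, 15.0000], [-18.5000, 4.5000]] (det J = 304.730146).
Solving J·Δ = −F gives Δ = (-1.0255, 0.0619).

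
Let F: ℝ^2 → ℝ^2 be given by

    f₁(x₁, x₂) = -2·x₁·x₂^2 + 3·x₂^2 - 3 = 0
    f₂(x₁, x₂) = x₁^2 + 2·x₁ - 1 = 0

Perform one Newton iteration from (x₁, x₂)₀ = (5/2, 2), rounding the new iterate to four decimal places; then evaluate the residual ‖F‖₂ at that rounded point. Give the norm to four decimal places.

At (5/2, 2): F = (-11.0000, 10.2500).
Jacobian J = [[-2·x₂^2, -4·x₁·x₂ + 6·x₂], [2·x₁ + 2, 0]].
At the point, J = [[-8.0000, -8.0000], [7.0000, 0.0000]] (det J = 56.0000).
Solving J·Δ = −F gives Δ = (-1.4643, 0.0893).
Then the next iterate is (x₁, x₂)₁ = (1.0357, 2.0893).
Re-evaluating at (1.0357, 2.0893): F = (1.053501, 2.144074), so ‖F‖₂ = 2.3889.

2.3889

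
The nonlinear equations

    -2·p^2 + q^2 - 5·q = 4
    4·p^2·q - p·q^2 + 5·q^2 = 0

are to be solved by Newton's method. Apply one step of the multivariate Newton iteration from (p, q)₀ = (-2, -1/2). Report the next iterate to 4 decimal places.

(-0.9810, -0.6830)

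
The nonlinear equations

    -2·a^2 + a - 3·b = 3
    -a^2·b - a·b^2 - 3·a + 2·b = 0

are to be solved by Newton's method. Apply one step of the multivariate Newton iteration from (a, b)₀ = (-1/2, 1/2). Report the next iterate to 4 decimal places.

(-3.7500, -4.5833)

At (-1/2, 1/2): F = (-5.5000, 2.5000).
Jacobian J = [[-4·a + 1, -3], [-2·a·b - b^2 - 3, -a^2 - 2·a·b + 2]].
At the point, J = [[3.0000, -3.0000], [-2.7500, 2.2500]] (det J = -1.5000).
Solving J·Δ = −F gives Δ = (-3.2500, -5.0833).
Then the next iterate is (a, b)₁ = (-3.7500, -4.5833).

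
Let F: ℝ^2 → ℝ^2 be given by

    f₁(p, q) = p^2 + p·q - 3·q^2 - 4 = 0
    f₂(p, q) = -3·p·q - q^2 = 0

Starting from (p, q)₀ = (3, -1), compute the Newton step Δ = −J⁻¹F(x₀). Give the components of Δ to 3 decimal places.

(-1.048, 0.694)

At (3, -1): F = (-1.000, 8.000).
Jacobian J = [[2·p + q, p - 6·q], [-3·q, -3·p - 2·q]].
At the point, J = [[5.000, 9.000], [3.000, -7.000]] (det J = -62.000).
Solving J·Δ = −F gives Δ = (-1.048, 0.694).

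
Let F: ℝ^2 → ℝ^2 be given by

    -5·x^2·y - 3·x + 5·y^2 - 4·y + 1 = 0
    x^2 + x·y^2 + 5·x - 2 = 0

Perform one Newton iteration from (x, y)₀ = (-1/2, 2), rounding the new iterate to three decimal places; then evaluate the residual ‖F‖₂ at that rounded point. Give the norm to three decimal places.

At (-1/2, 2): F = (12.000, -6.250).
Jacobian J = [[-10·x·y - 3, -5·x^2 + 10·y - 4], [2·x + y^2 + 5, 2·x·y]].
At the point, J = [[7.000, 14.750], [8.000, -2.000]] (det J = -132.000).
Solving J·Δ = −F gives Δ = (0.517, -1.059).
Then the next iterate is (x, y)₁ = (0.017, 0.941).
Re-evaluating at (0.017, 0.941): F = (1.61105, -1.89966), so ‖F‖₂ = 2.491.

2.491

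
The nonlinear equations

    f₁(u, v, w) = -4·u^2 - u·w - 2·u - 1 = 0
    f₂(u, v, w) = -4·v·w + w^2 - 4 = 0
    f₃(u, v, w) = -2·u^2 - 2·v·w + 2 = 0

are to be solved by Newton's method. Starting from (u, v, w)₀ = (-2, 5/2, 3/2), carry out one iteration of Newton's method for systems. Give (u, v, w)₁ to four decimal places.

At (-2, 5/2, 3/2): F = (-10.0000, -16.7500, -13.5000).
Jacobian J = [[-8·u - w - 2, 0, -u], [0, -4·w, -4·v + 2·w], [-4·u, -2·w, -2·v]].
At the point, J = [[12.5000, 0.0000, 2.0000], [0.0000, -6.0000, -7.0000], [8.0000, -3.0000, -5.0000]] (det J = 208.5000).
Solving J·Δ = −F gives Δ = (0.7266, -3.3267, 0.4586).
Then the next iterate is (u, v, w)₁ = (-1.2734, -0.8267, 1.9586).

(-1.2734, -0.8267, 1.9586)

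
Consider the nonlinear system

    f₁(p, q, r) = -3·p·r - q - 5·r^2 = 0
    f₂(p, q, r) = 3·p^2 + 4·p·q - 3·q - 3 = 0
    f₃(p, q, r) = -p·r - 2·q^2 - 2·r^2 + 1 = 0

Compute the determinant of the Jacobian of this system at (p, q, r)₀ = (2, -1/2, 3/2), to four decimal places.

-477.5000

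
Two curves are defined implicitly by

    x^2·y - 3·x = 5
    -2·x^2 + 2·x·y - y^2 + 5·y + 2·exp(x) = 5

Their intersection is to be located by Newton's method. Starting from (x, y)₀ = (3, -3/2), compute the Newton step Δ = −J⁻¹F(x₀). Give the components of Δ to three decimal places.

At (3, -3/2): F = (-27.500, -1.57893).
Jacobian J = [[2·x·y - 3, x^2], [-4·x + 2·y + 2·exp(x), 2·x - 2·y + 5]].
At the point, J = [[-12.000, 9.000], [25.17107, 14.000]] (det J = -394.53966).
Solving J·Δ = −F gives Δ = (-0.940, 1.802).

(-0.940, 1.802)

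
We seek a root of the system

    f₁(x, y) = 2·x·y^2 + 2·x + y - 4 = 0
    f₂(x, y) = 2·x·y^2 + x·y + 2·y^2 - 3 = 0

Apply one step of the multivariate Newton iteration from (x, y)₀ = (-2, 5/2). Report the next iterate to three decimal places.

(-1.788, 1.056)

At (-2, 5/2): F = (-30.500, -20.500).
Jacobian J = [[2·y^2 + 2, 4·x·y + 1], [2·y^2 + y, 4·x·y + x + 4·y]].
At the point, J = [[14.500, -19.000], [15.000, -12.000]] (det J = 111.000).
Solving J·Δ = −F gives Δ = (0.212, -1.444).
Then the next iterate is (x, y)₁ = (-1.788, 1.056).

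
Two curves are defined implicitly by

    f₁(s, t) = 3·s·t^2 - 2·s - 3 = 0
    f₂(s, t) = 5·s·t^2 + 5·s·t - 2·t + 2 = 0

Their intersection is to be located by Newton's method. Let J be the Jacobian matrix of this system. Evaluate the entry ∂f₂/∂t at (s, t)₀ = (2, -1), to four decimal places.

-12.0000

∂f₂/∂t = 10·s·t + 5·s - 2.
At (2, -1) this is -12.0000.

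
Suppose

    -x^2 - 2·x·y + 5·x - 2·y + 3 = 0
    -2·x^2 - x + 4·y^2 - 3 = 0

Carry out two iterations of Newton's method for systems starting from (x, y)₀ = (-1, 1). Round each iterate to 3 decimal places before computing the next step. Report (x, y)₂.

(-0.356, 0.854)

At (-1, 1): F = (-3.000, 0.000).
Jacobian J = [[-2·x - 2·y + 5, -2·x - 2], [-4·x - 1, 8·y]].
At the point, J = [[5.000, 0.000], [3.000, 8.000]] (det J = 40.000).
Solving J·Δ = −F gives Δ = (0.600, -0.225).
Then the next iterate is (x, y)₁ = (-0.400, 0.775).
Round to (-0.400, 0.775) and repeat: F = (-0.090, -0.51750), J = [[4.250, -1.200], [0.600, 6.200]].
Δ = (0.044, 0.079), so (x, y)₂ = (-0.356, 0.854).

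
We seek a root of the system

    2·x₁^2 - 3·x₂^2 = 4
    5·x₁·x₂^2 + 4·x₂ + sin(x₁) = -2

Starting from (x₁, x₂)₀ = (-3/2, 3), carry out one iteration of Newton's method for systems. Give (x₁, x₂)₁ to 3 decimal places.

(-1.600, 1.561)

At (-3/2, 3): F = (-26.500, -54.49749).
Jacobian J = [[4·x₁, -6·x₂], [5·x₂^2 + cos(x₁), 10·x₁·x₂ + 4]].
At the point, J = [[-6.000, -18.000], [45.07074, -41.000]] (det J = 1057.27327).
Solving J·Δ = −F gives Δ = (-0.100, -1.439).
Then the next iterate is (x₁, x₂)₁ = (-1.600, 1.561).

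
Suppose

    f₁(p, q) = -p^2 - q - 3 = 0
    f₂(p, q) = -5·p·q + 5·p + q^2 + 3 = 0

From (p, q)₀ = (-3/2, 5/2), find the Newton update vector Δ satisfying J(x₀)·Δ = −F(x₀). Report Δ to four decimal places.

At (-3/2, 5/2): F = (-7.7500, 20.5000).
Jacobian J = [[-2·p, -1], [-5·q + 5, -5·p + 2·q]].
At the point, J = [[3.0000, -1.0000], [-7.5000, 12.5000]] (det J = 30.0000).
Solving J·Δ = −F gives Δ = (2.5458, -0.1125).

(2.5458, -0.1125)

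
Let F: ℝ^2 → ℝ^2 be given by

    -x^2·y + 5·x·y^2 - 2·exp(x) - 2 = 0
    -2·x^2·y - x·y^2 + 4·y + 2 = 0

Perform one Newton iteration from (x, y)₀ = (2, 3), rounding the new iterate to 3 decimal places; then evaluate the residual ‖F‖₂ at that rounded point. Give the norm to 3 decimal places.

At (2, 3): F = (61.22189, -28.000).
Jacobian J = [[-2·x·y + 5·y^2 - 2·exp(x), -x^2 + 10·x·y], [-4·x·y - y^2, -2·x^2 - 2·x·y + 4]].
At the point, J = [[18.22189, 56.000], [-33.000, -16.000]] (det J = 1556.44980).
Solving J·Δ = −F gives Δ = (-0.378, -0.970).
Then the next iterate is (x, y)₁ = (1.622, 2.030).
Re-evaluating at (1.622, 2.030): F = (15.95339, -7.24549), so ‖F‖₂ = 17.522.

17.522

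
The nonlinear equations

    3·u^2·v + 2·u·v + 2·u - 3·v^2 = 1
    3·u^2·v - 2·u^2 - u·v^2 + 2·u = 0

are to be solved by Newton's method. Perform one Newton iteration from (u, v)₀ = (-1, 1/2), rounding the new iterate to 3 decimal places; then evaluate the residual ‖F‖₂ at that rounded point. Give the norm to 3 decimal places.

32.154

At (-1, 1/2): F = (-3.250, -2.250).
Jacobian J = [[6·u·v + 2·v + 2, 3·u^2 + 2·u - 6·v], [6·u·v - 4·u - v^2 + 2, 3·u^2 - 2·u·v]].
At the point, J = [[0.000, -2.000], [2.750, 4.000]] (det J = 5.500).
Solving J·Δ = −F gives Δ = (3.182, -1.625).
Then the next iterate is (u, v)₁ = (2.182, -1.125).
Re-evaluating at (2.182, -1.125): F = (-21.41117, -23.98864), so ‖F‖₂ = 32.154.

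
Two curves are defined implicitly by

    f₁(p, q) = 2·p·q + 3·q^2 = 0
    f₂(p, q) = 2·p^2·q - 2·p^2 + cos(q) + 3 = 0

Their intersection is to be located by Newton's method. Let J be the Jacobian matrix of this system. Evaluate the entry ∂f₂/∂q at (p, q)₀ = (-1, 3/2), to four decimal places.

1.0025

∂f₂/∂q = 2·p^2 - sin(q).
At (-1, 3/2) this is 1.0025.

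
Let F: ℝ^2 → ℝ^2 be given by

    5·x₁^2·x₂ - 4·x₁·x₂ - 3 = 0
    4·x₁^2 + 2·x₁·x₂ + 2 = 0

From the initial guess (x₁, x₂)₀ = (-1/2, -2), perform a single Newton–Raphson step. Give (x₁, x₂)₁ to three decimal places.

(0.344, -3.750)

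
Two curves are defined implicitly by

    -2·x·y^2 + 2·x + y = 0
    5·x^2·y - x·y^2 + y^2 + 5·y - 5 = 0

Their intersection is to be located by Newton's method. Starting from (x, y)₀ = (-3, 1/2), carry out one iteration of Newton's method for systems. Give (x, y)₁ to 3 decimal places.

At (-3, 1/2): F = (-4.000, 21.000).
Jacobian J = [[-2·y^2 + 2, -4·x·y + 1], [10·x·y - y^2, 5·x^2 - 2·x·y + 2·y + 5]].
At the point, J = [[1.500, 7.000], [-15.250, 54.000]] (det J = 187.750).
Solving J·Δ = −F gives Δ = (1.933, 0.157).
Then the next iterate is (x, y)₁ = (-1.067, 0.657).

(-1.067, 0.657)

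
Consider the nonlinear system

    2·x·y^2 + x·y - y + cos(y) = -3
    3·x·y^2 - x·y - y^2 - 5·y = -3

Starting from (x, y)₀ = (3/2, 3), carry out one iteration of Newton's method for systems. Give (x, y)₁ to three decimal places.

(2.727, -0.065)

At (3/2, 3): F = (30.51001, 15.000).
Jacobian J = [[2·y^2 + y, 4·x·y + x - sin(y) - 1], [3·y^2 - y, 6·x·y - x - 2·y - 5]].
At the point, J = [[21.000, 18.35888], [24.000, 14.500]] (det J = -136.11312).
Solving J·Δ = −F gives Δ = (1.227, -3.065).
Then the next iterate is (x, y)₁ = (2.727, -0.065).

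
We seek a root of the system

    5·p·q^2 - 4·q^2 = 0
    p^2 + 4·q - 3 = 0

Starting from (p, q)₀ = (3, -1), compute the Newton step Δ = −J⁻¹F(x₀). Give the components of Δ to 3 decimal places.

At (3, -1): F = (11.000, 2.000).
Jacobian J = [[5·q^2, 10·p·q - 8·q], [2·p, 4]].
At the point, J = [[5.000, -22.000], [6.000, 4.000]] (det J = 152.000).
Solving J·Δ = −F gives Δ = (-0.579, 0.368).

(-0.579, 0.368)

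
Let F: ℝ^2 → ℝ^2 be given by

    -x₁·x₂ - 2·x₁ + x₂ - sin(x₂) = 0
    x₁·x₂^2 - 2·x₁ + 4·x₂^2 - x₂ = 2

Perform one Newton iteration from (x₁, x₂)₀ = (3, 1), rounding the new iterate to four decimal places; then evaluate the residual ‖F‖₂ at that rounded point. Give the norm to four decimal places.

0.4584

At (3, 1): F = (-8.841471, -2.0000).
Jacobian J = [[-x₂ - 2, -x₁ - cos(x₂) + 1], [x₂^2 - 2, 2·x₁·x₂ + 8·x₂ - 1]].
At the point, J = [[-3.0000, -2.540302], [-1.0000, 13.0000]] (det J = -41.540302).
Solving J·Δ = −F gives Δ = (-2.8892, -0.0684).
Then the next iterate is (x₁, x₂)₁ = (0.1108, 0.9316).
Re-evaluating at (0.1108, 0.9316): F = (-0.195797, 0.414475), so ‖F‖₂ = 0.4584.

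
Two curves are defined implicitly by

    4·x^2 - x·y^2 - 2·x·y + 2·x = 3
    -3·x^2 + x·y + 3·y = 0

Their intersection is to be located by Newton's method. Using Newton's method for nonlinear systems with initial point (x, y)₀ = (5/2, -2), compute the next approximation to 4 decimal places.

(1.0570, -1.0510)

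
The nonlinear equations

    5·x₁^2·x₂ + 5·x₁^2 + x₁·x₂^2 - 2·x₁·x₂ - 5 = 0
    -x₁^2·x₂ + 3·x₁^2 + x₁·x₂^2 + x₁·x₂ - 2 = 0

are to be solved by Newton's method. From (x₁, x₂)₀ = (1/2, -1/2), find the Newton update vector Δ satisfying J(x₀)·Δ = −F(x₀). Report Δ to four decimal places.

(5.0000, 60.0000)

At (1/2, -1/2): F = (-3.7500, -1.2500).
Jacobian J = [[10·x₁·x₂ + 10·x₁ + x₂^2 - 2·x₂, 5·x₁^2 + 2·x₁·x₂ - 2·x₁], [-2·x₁·x₂ + 6·x₁ + x₂^2 + x₂, -x₁^2 + 2·x₁·x₂ + x₁]].
At the point, J = [[3.7500, -0.2500], [3.2500, -0.2500]] (det J = -0.1250).
Solving J·Δ = −F gives Δ = (5.0000, 60.0000).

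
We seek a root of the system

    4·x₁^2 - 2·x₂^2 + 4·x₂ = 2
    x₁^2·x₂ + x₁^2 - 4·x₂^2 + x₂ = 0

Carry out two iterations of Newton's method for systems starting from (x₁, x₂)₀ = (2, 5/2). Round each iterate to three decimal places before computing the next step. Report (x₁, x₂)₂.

(0.416, 0.426)

At (2, 5/2): F = (11.500, -8.500).
Jacobian J = [[8·x₁, -4·x₂ + 4], [2·x₁·x₂ + 2·x₁, x₁^2 - 8·x₂ + 1]].
At the point, J = [[16.000, -6.000], [14.000, -15.000]] (det J = -156.000).
Solving J·Δ = −F gives Δ = (-1.433, -1.904).
Then the next iterate is (x₁, x₂)₁ = (0.567, 0.596).
Round to (0.567, 0.596) and repeat: F = (0.95952, -0.31177), J = [[4.536, 1.616], [1.80986, -3.44651]].
Δ = (-0.151, -0.170), so (x₁, x₂)₂ = (0.416, 0.426).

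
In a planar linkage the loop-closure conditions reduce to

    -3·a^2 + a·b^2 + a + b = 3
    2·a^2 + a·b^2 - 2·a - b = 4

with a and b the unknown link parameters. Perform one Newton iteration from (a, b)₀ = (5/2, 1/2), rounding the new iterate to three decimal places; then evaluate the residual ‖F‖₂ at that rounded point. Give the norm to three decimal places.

7.331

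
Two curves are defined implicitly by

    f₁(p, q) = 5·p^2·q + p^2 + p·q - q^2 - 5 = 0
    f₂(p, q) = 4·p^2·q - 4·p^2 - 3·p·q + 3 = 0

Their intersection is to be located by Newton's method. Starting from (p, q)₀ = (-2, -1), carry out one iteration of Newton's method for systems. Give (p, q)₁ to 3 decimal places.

(-1.297, -0.527)

At (-2, -1): F = (-20.000, -35.000).
Jacobian J = [[10·p·q + 2·p + q, 5·p^2 + p - 2·q], [8·p·q - 8·p - 3·q, 4·p^2 - 3·p]].
At the point, J = [[15.000, 20.000], [35.000, 22.000]] (det J = -370.000).
Solving J·Δ = −F gives Δ = (0.703, 0.473).
Then the next iterate is (p, q)₁ = (-1.297, -0.527).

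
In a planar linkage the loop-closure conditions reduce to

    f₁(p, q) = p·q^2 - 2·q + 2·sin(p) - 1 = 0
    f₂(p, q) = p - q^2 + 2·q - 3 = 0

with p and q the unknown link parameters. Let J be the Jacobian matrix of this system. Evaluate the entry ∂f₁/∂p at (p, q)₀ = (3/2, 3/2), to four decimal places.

∂f₁/∂p = q^2 + 2·cos(p).
At (3/2, 3/2) this is 2.3915.

2.3915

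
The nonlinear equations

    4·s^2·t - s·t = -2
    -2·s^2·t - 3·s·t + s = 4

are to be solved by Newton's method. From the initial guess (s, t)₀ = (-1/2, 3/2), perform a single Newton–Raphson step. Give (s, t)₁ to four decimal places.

(0.7963, 5.1481)

At (-1/2, 3/2): F = (4.2500, -3.0000).
Jacobian J = [[8·s·t - t, 4·s^2 - s], [-4·s·t - 3·t + 1, -2·s^2 - 3·s]].
At the point, J = [[-7.5000, 1.5000], [-0.5000, 1.0000]] (det J = -6.7500).
Solving J·Δ = −F gives Δ = (1.2963, 3.6481).
Then the next iterate is (s, t)₁ = (0.7963, 5.1481).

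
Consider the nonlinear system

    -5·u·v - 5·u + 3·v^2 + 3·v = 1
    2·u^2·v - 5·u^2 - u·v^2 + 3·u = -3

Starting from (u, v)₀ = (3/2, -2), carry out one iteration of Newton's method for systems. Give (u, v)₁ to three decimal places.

(1.065, -1.374)

At (3/2, -2): F = (12.500, -18.750).
Jacobian J = [[-5·v - 5, -5·u + 6·v + 3], [4·u·v - 10·u - v^2 + 3, 2·u^2 - 2·u·v]].
At the point, J = [[5.000, -16.500], [-28.000, 10.500]] (det J = -409.500).
Solving J·Δ = −F gives Δ = (-0.435, 0.626).
Then the next iterate is (u, v)₁ = (1.065, -1.374).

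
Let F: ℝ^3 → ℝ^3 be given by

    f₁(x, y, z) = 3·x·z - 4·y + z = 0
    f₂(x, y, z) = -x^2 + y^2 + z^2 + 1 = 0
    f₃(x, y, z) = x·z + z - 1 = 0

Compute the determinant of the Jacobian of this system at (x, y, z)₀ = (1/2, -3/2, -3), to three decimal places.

J = [[3·z, -4, 3·x + 1], [-2·x, 2·y, 2·z], [z, 0, x + 1]].
At the point, J = [[-9.000, -4.000, 2.500], [-1.000, -3.000, -6.000], [-3.000, 0.000, 1.500]].
det J = -60.000.

-60.000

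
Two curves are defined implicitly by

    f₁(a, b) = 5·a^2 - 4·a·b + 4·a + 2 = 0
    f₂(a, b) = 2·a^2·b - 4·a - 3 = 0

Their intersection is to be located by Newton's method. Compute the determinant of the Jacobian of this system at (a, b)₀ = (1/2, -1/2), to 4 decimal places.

J = [[10·a - 4·b + 4, -4·a], [4·a·b - 4, 2·a^2]].
At the point, J = [[11.0000, -2.0000], [-5.0000, 0.5000]].
det J = -4.5000.

-4.5000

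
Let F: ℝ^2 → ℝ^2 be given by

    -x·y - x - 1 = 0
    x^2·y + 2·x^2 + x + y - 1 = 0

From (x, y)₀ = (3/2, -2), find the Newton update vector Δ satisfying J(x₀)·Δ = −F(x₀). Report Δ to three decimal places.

At (3/2, -2): F = (0.500, -1.500).
Jacobian J = [[-y - 1, -x], [2·x·y + 4·x + 1, x^2 + 1]].
At the point, J = [[1.000, -1.500], [1.000, 3.250]] (det J = 4.750).
Solving J·Δ = −F gives Δ = (0.132, 0.421).

(0.132, 0.421)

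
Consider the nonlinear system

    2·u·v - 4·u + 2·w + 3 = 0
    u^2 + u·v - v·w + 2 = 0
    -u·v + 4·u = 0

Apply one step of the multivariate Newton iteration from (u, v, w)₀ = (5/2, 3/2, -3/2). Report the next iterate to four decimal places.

At (5/2, 3/2, -3/2): F = (-2.5000, 14.2500, 6.2500).
Jacobian J = [[2·v - 4, 2·u, 2], [2·u + v, u - w, -v], [-v + 4, -u, 0]].
At the point, J = [[-1.0000, 5.0000, 2.0000], [6.5000, 4.0000, -1.5000], [2.5000, -2.5000, 0.0000]] (det J = -67.5000).
Solving J·Δ = −F gives Δ = (-2.3519, 0.1481, -0.2963).
Then the next iterate is (u, v, w)₁ = (0.1481, 1.6481, -1.7963).

(0.1481, 1.6481, -1.7963)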